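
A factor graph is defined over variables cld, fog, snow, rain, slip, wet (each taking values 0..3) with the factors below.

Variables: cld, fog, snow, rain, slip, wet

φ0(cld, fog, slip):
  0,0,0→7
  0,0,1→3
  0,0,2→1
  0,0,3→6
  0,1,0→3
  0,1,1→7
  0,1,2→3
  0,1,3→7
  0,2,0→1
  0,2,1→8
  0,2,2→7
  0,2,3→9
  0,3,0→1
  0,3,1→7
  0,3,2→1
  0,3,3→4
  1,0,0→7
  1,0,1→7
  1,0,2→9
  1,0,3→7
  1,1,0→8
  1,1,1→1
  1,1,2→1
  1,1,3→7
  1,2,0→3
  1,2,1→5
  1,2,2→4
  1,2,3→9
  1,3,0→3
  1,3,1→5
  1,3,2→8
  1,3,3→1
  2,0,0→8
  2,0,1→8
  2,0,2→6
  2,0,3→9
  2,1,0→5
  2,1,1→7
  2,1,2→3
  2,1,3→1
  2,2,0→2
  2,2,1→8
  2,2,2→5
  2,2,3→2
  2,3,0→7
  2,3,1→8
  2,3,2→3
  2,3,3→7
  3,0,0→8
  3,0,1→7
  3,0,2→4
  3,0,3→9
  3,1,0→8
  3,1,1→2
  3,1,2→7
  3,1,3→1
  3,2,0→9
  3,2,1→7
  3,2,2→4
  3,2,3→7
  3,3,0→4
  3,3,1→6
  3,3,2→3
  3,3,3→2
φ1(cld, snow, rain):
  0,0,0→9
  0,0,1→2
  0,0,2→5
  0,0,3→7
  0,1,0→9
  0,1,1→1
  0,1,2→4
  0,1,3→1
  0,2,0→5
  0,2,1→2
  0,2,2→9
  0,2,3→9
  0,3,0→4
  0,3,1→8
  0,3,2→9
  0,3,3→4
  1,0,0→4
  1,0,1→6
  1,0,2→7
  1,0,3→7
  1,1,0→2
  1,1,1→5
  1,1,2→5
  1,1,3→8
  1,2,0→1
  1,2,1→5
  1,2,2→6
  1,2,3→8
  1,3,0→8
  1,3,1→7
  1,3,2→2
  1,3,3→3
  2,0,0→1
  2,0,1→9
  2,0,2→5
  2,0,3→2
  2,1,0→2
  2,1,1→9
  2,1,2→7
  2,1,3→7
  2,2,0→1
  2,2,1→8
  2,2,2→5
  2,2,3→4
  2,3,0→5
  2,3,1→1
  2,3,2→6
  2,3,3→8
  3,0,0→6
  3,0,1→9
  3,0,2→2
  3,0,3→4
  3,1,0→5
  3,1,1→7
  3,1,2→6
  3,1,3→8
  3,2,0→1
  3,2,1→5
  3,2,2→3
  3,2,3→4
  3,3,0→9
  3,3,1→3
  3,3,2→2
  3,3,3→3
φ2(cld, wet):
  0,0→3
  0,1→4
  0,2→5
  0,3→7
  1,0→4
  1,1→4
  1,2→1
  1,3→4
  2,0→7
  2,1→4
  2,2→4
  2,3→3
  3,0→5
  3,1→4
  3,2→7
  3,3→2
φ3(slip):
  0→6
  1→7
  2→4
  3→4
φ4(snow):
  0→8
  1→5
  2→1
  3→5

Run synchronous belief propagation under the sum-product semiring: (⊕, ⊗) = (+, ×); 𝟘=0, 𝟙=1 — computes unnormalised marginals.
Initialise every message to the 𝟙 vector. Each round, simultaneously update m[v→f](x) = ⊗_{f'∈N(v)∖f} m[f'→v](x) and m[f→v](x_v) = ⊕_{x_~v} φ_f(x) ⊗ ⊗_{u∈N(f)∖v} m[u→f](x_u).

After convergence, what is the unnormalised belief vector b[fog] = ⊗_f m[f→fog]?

init: all messages = 𝟙 over 4 values
r1 m[φ0→cld] = [75, 85, 89, 88]
r1 m[φ0→fog] = [106, 71, 90, 70]
r1 m[φ0→slip] = [84, 96, 69, 88]
r1 m[φ1→cld] = [88, 84, 80, 77]
r1 m[φ1→snow] = [85, 86, 76, 82]
r1 m[φ1→rain] = [72, 87, 83, 87]
r1 m[φ2→cld] = [19, 13, 18, 18]
r1 m[φ2→wet] = [19, 16, 17, 16]
r1 m[φ3→slip] = [6, 7, 4, 4]
r1 m[φ4→snow] = [8, 5, 1, 5]
r1 m[cld→φ0] = [1, 1, 1, 1]
r1 m[cld→φ1] = [1, 1, 1, 1]
r1 m[cld→φ2] = [1, 1, 1, 1]
r1 m[fog→φ0] = [1, 1, 1, 1]
r1 m[snow→φ1] = [1, 1, 1, 1]
r1 m[snow→φ4] = [1, 1, 1, 1]
r1 m[rain→φ1] = [1, 1, 1, 1]
r1 m[slip→φ0] = [1, 1, 1, 1]
r1 m[slip→φ3] = [1, 1, 1, 1]
r1 m[wet→φ2] = [1, 1, 1, 1]
r2 m[φ0→cld] = [75, 85, 89, 88]
r2 m[φ0→fog] = [106, 71, 90, 70]
r2 m[φ0→slip] = [84, 96, 69, 88]
r2 m[φ1→cld] = [88, 84, 80, 77]
r2 m[φ1→snow] = [85, 86, 76, 82]
r2 m[φ1→rain] = [72, 87, 83, 87]
r2 m[φ2→cld] = [19, 13, 18, 18]
r2 m[φ2→wet] = [19, 16, 17, 16]
r2 m[φ3→slip] = [6, 7, 4, 4]
r2 m[φ4→snow] = [8, 5, 1, 5]
r2 m[cld→φ0] = [1672, 1092, 1440, 1386]
r2 m[cld→φ1] = [1425, 1105, 1602, 1584]
r2 m[cld→φ2] = [6600, 7140, 7120, 6776]
r2 m[fog→φ0] = [1, 1, 1, 1]
r2 m[snow→φ1] = [8, 5, 1, 5]
r2 m[snow→φ4] = [85, 86, 76, 82]
r2 m[rain→φ1] = [1, 1, 1, 1]
r2 m[slip→φ0] = [6, 7, 4, 4]
r2 m[slip→φ3] = [84, 96, 69, 88]
r2 m[wet→φ2] = [1, 1, 1, 1]
r3 m[φ0→cld] = [399, 436, 493, 476]
r3 m[φ0→fog] = [764086, 540992, 667314, 540504]
r3 m[φ0→slip] = [114870, 136588, 93516, 123374]
r3 m[φ1→cld] = [409, 412, 379, 396]
r3 m[φ1→snow] = [119793, 124709, 107153, 116693]
r3 m[φ1→rain] = [553049, 624068, 539311, 556079]
r3 m[φ2→cld] = [19, 13, 18, 18]
r3 m[φ2→wet] = [132080, 110544, 116052, 109672]
r3 m[φ3→slip] = [6, 7, 4, 4]
r3 m[φ4→snow] = [8, 5, 1, 5]
r3 m[cld→φ0] = [1672, 1092, 1440, 1386]
r3 m[cld→φ1] = [1425, 1105, 1602, 1584]
r3 m[cld→φ2] = [6600, 7140, 7120, 6776]
r3 m[fog→φ0] = [1, 1, 1, 1]
r3 m[snow→φ1] = [8, 5, 1, 5]
r3 m[snow→φ4] = [85, 86, 76, 82]
r3 m[rain→φ1] = [1, 1, 1, 1]
r3 m[slip→φ0] = [6, 7, 4, 4]
r3 m[slip→φ3] = [84, 96, 69, 88]
r3 m[wet→φ2] = [1, 1, 1, 1]
r4 m[φ0→cld] = [399, 436, 493, 476]
r4 m[φ0→fog] = [764086, 540992, 667314, 540504]
r4 m[φ0→slip] = [114870, 136588, 93516, 123374]
r4 m[φ1→cld] = [409, 412, 379, 396]
r4 m[φ1→snow] = [119793, 124709, 107153, 116693]
r4 m[φ1→rain] = [553049, 624068, 539311, 556079]
r4 m[φ2→cld] = [19, 13, 18, 18]
r4 m[φ2→wet] = [132080, 110544, 116052, 109672]
r4 m[φ3→slip] = [6, 7, 4, 4]
r4 m[φ4→snow] = [8, 5, 1, 5]
r4 m[cld→φ0] = [7771, 5356, 6822, 7128]
r4 m[cld→φ1] = [7581, 5668, 8874, 8568]
r4 m[cld→φ2] = [163191, 179632, 186847, 188496]
r4 m[fog→φ0] = [1, 1, 1, 1]
r4 m[snow→φ1] = [8, 5, 1, 5]
r4 m[snow→φ4] = [119793, 124709, 107153, 116693]
r4 m[rain→φ1] = [1, 1, 1, 1]
r4 m[slip→φ0] = [6, 7, 4, 4]
r4 m[slip→φ3] = [114870, 136588, 93516, 123374]
r4 m[wet→φ2] = [1, 1, 1, 1]
r5 m[φ0→cld] = [399, 436, 493, 476]
r5 m[φ0→fog] = [3718221, 2615591, 3244254, 2613953]
r5 m[φ0→slip] = [562524, 658981, 455362, 595640]
r5 m[φ1→cld] = [409, 412, 379, 396]
r5 m[φ1→snow] = [641181, 671693, 574001, 626021]
r5 m[φ1→rain] = [2956994, 3359843, 2895682, 2979500]
r5 m[φ2→cld] = [19, 13, 18, 18]
r5 m[φ2→wet] = [3458510, 2872664, 3062447, 2798398]
r5 m[φ3→slip] = [6, 7, 4, 4]
r5 m[φ4→snow] = [8, 5, 1, 5]
r5 m[cld→φ0] = [7771, 5356, 6822, 7128]
r5 m[cld→φ1] = [7581, 5668, 8874, 8568]
r5 m[cld→φ2] = [163191, 179632, 186847, 188496]
r5 m[fog→φ0] = [1, 1, 1, 1]
r5 m[snow→φ1] = [8, 5, 1, 5]
r5 m[snow→φ4] = [119793, 124709, 107153, 116693]
r5 m[rain→φ1] = [1, 1, 1, 1]
r5 m[slip→φ0] = [6, 7, 4, 4]
r5 m[slip→φ3] = [114870, 136588, 93516, 123374]
r5 m[wet→φ2] = [1, 1, 1, 1]
r6 m[φ0→cld] = [399, 436, 493, 476]
r6 m[φ0→fog] = [3718221, 2615591, 3244254, 2613953]
r6 m[φ0→slip] = [562524, 658981, 455362, 595640]
r6 m[φ1→cld] = [409, 412, 379, 396]
r6 m[φ1→snow] = [641181, 671693, 574001, 626021]
r6 m[φ1→rain] = [2956994, 3359843, 2895682, 2979500]
r6 m[φ2→cld] = [19, 13, 18, 18]
r6 m[φ2→wet] = [3458510, 2872664, 3062447, 2798398]
r6 m[φ3→slip] = [6, 7, 4, 4]
r6 m[φ4→snow] = [8, 5, 1, 5]
r6 m[cld→φ0] = [7771, 5356, 6822, 7128]
r6 m[cld→φ1] = [7581, 5668, 8874, 8568]
r6 m[cld→φ2] = [163191, 179632, 186847, 188496]
r6 m[fog→φ0] = [1, 1, 1, 1]
r6 m[snow→φ1] = [8, 5, 1, 5]
r6 m[snow→φ4] = [641181, 671693, 574001, 626021]
r6 m[rain→φ1] = [1, 1, 1, 1]
r6 m[slip→φ0] = [6, 7, 4, 4]
r6 m[slip→φ3] = [562524, 658981, 455362, 595640]
r6 m[wet→φ2] = [1, 1, 1, 1]
r7 m[φ0→cld] = [399, 436, 493, 476]
r7 m[φ0→fog] = [3718221, 2615591, 3244254, 2613953]
r7 m[φ0→slip] = [562524, 658981, 455362, 595640]
r7 m[φ1→cld] = [409, 412, 379, 396]
r7 m[φ1→snow] = [641181, 671693, 574001, 626021]
r7 m[φ1→rain] = [2956994, 3359843, 2895682, 2979500]
r7 m[φ2→cld] = [19, 13, 18, 18]
r7 m[φ2→wet] = [3458510, 2872664, 3062447, 2798398]
r7 m[φ3→slip] = [6, 7, 4, 4]
r7 m[φ4→snow] = [8, 5, 1, 5]
r7 m[cld→φ0] = [7771, 5356, 6822, 7128]
r7 m[cld→φ1] = [7581, 5668, 8874, 8568]
r7 m[cld→φ2] = [163191, 179632, 186847, 188496]
r7 m[fog→φ0] = [1, 1, 1, 1]
r7 m[snow→φ1] = [8, 5, 1, 5]
r7 m[snow→φ4] = [641181, 671693, 574001, 626021]
r7 m[rain→φ1] = [1, 1, 1, 1]
r7 m[slip→φ0] = [6, 7, 4, 4]
r7 m[slip→φ3] = [562524, 658981, 455362, 595640]
r7 m[wet→φ2] = [1, 1, 1, 1]
fixed point reached at round 7
b[fog] = ⊗ incoming = [3718221, 2615591, 3244254, 2613953]

b[fog] = [3718221, 2615591, 3244254, 2613953]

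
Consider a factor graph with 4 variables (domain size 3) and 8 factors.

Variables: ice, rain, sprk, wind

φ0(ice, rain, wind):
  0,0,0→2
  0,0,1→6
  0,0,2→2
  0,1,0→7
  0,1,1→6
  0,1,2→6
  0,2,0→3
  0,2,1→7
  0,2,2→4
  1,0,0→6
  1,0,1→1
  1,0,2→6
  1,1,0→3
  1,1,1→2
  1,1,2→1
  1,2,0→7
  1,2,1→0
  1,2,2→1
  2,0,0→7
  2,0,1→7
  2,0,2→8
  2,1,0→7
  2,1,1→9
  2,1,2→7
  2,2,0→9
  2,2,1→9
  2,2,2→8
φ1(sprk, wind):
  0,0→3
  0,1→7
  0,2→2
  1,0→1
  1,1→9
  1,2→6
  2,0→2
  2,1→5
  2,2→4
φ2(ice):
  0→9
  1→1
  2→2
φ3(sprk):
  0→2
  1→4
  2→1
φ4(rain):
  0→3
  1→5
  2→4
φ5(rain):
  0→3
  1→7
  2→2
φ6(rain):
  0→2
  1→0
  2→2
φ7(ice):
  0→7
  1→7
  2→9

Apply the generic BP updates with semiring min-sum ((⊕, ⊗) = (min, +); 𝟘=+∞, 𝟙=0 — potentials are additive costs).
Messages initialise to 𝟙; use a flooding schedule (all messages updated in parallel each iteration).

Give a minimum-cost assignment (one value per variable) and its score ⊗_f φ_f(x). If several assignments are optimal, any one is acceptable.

init: all messages = 𝟙 over 3 values
r1 m[φ0→ice] = [2, 0, 7]
r1 m[φ0→rain] = [1, 1, 0]
r1 m[φ0→wind] = [2, 0, 1]
r1 m[φ1→sprk] = [2, 1, 2]
r1 m[φ1→wind] = [1, 5, 2]
r1 m[φ2→ice] = [9, 1, 2]
r1 m[φ3→sprk] = [2, 4, 1]
r1 m[φ4→rain] = [3, 5, 4]
r1 m[φ5→rain] = [3, 7, 2]
r1 m[φ6→rain] = [2, 0, 2]
r1 m[φ7→ice] = [7, 7, 9]
r1 m[ice→φ0] = [0, 0, 0]
r1 m[ice→φ2] = [0, 0, 0]
r1 m[ice→φ7] = [0, 0, 0]
r1 m[rain→φ0] = [0, 0, 0]
r1 m[rain→φ4] = [0, 0, 0]
r1 m[rain→φ5] = [0, 0, 0]
r1 m[rain→φ6] = [0, 0, 0]
r1 m[sprk→φ1] = [0, 0, 0]
r1 m[sprk→φ3] = [0, 0, 0]
r1 m[wind→φ0] = [0, 0, 0]
r1 m[wind→φ1] = [0, 0, 0]
r2 m[φ0→ice] = [2, 0, 7]
r2 m[φ0→rain] = [1, 1, 0]
r2 m[φ0→wind] = [2, 0, 1]
r2 m[φ1→sprk] = [2, 1, 2]
r2 m[φ1→wind] = [1, 5, 2]
r2 m[φ2→ice] = [9, 1, 2]
r2 m[φ3→sprk] = [2, 4, 1]
r2 m[φ4→rain] = [3, 5, 4]
r2 m[φ5→rain] = [3, 7, 2]
r2 m[φ6→rain] = [2, 0, 2]
r2 m[φ7→ice] = [7, 7, 9]
r2 m[ice→φ0] = [16, 8, 11]
r2 m[ice→φ2] = [9, 7, 16]
r2 m[ice→φ7] = [11, 1, 9]
r2 m[rain→φ0] = [8, 12, 8]
r2 m[rain→φ4] = [6, 8, 4]
r2 m[rain→φ5] = [6, 6, 6]
r2 m[rain→φ6] = [7, 13, 6]
r2 m[sprk→φ1] = [2, 4, 1]
r2 m[sprk→φ3] = [2, 1, 2]
r2 m[wind→φ0] = [1, 5, 2]
r2 m[wind→φ1] = [2, 0, 1]
r3 m[φ0→ice] = [11, 11, 16]
r3 m[φ0→rain] = [14, 11, 11]
r3 m[φ0→wind] = [22, 16, 17]
r3 m[φ1→sprk] = [3, 3, 4]
r3 m[φ1→wind] = [3, 6, 4]
r3 m[φ2→ice] = [9, 1, 2]
r3 m[φ3→sprk] = [2, 4, 1]
r3 m[φ4→rain] = [3, 5, 4]
r3 m[φ5→rain] = [3, 7, 2]
r3 m[φ6→rain] = [2, 0, 2]
r3 m[φ7→ice] = [7, 7, 9]
r3 m[ice→φ0] = [16, 8, 11]
r3 m[ice→φ2] = [9, 7, 16]
r3 m[ice→φ7] = [11, 1, 9]
r3 m[rain→φ0] = [8, 12, 8]
r3 m[rain→φ4] = [6, 8, 4]
r3 m[rain→φ5] = [6, 6, 6]
r3 m[rain→φ6] = [7, 13, 6]
r3 m[sprk→φ1] = [2, 4, 1]
r3 m[sprk→φ3] = [2, 1, 2]
r3 m[wind→φ0] = [1, 5, 2]
r3 m[wind→φ1] = [2, 0, 1]
r4 m[φ0→ice] = [11, 11, 16]
r4 m[φ0→rain] = [14, 11, 11]
r4 m[φ0→wind] = [22, 16, 17]
r4 m[φ1→sprk] = [3, 3, 4]
r4 m[φ1→wind] = [3, 6, 4]
r4 m[φ2→ice] = [9, 1, 2]
r4 m[φ3→sprk] = [2, 4, 1]
r4 m[φ4→rain] = [3, 5, 4]
r4 m[φ5→rain] = [3, 7, 2]
r4 m[φ6→rain] = [2, 0, 2]
r4 m[φ7→ice] = [7, 7, 9]
r4 m[ice→φ0] = [16, 8, 11]
r4 m[ice→φ2] = [18, 18, 25]
r4 m[ice→φ7] = [20, 12, 18]
r4 m[rain→φ0] = [8, 12, 8]
r4 m[rain→φ4] = [19, 18, 15]
r4 m[rain→φ5] = [19, 16, 17]
r4 m[rain→φ6] = [20, 23, 17]
r4 m[sprk→φ1] = [2, 4, 1]
r4 m[sprk→φ3] = [3, 3, 4]
r4 m[wind→φ0] = [3, 6, 4]
r4 m[wind→φ1] = [22, 16, 17]
r5 m[φ0→ice] = [13, 13, 18]
r5 m[φ0→rain] = [15, 13, 13]
r5 m[φ0→wind] = [22, 16, 17]
r5 m[φ1→sprk] = [19, 23, 21]
r5 m[φ1→wind] = [3, 6, 4]
r5 m[φ2→ice] = [9, 1, 2]
r5 m[φ3→sprk] = [2, 4, 1]
r5 m[φ4→rain] = [3, 5, 4]
r5 m[φ5→rain] = [3, 7, 2]
r5 m[φ6→rain] = [2, 0, 2]
r5 m[φ7→ice] = [7, 7, 9]
r5 m[ice→φ0] = [16, 8, 11]
r5 m[ice→φ2] = [18, 18, 25]
r5 m[ice→φ7] = [20, 12, 18]
r5 m[rain→φ0] = [8, 12, 8]
r5 m[rain→φ4] = [19, 18, 15]
r5 m[rain→φ5] = [19, 16, 17]
r5 m[rain→φ6] = [20, 23, 17]
r5 m[sprk→φ1] = [2, 4, 1]
r5 m[sprk→φ3] = [3, 3, 4]
r5 m[wind→φ0] = [3, 6, 4]
r5 m[wind→φ1] = [22, 16, 17]
r6 m[φ0→ice] = [13, 13, 18]
r6 m[φ0→rain] = [15, 13, 13]
r6 m[φ0→wind] = [22, 16, 17]
r6 m[φ1→sprk] = [19, 23, 21]
r6 m[φ1→wind] = [3, 6, 4]
r6 m[φ2→ice] = [9, 1, 2]
r6 m[φ3→sprk] = [2, 4, 1]
r6 m[φ4→rain] = [3, 5, 4]
r6 m[φ5→rain] = [3, 7, 2]
r6 m[φ6→rain] = [2, 0, 2]
r6 m[φ7→ice] = [7, 7, 9]
r6 m[ice→φ0] = [16, 8, 11]
r6 m[ice→φ2] = [20, 20, 27]
r6 m[ice→φ7] = [22, 14, 20]
r6 m[rain→φ0] = [8, 12, 8]
r6 m[rain→φ4] = [20, 20, 17]
r6 m[rain→φ5] = [20, 18, 19]
r6 m[rain→φ6] = [21, 25, 19]
r6 m[sprk→φ1] = [2, 4, 1]
r6 m[sprk→φ3] = [19, 23, 21]
r6 m[wind→φ0] = [3, 6, 4]
r6 m[wind→φ1] = [22, 16, 17]
r7 m[φ0→ice] = [13, 13, 18]
r7 m[φ0→rain] = [15, 13, 13]
r7 m[φ0→wind] = [22, 16, 17]
r7 m[φ1→sprk] = [19, 23, 21]
r7 m[φ1→wind] = [3, 6, 4]
r7 m[φ2→ice] = [9, 1, 2]
r7 m[φ3→sprk] = [2, 4, 1]
r7 m[φ4→rain] = [3, 5, 4]
r7 m[φ5→rain] = [3, 7, 2]
r7 m[φ6→rain] = [2, 0, 2]
r7 m[φ7→ice] = [7, 7, 9]
r7 m[ice→φ0] = [16, 8, 11]
r7 m[ice→φ2] = [20, 20, 27]
r7 m[ice→φ7] = [22, 14, 20]
r7 m[rain→φ0] = [8, 12, 8]
r7 m[rain→φ4] = [20, 20, 17]
r7 m[rain→φ5] = [20, 18, 19]
r7 m[rain→φ6] = [21, 25, 19]
r7 m[sprk→φ1] = [2, 4, 1]
r7 m[sprk→φ3] = [19, 23, 21]
r7 m[wind→φ0] = [3, 6, 4]
r7 m[wind→φ1] = [22, 16, 17]
fixed point reached at round 7
traceback from ice: (ice=1, rain=2, sprk=0, wind=2), score=21

assignment: (ice=1, rain=2, sprk=0, wind=2); score = 21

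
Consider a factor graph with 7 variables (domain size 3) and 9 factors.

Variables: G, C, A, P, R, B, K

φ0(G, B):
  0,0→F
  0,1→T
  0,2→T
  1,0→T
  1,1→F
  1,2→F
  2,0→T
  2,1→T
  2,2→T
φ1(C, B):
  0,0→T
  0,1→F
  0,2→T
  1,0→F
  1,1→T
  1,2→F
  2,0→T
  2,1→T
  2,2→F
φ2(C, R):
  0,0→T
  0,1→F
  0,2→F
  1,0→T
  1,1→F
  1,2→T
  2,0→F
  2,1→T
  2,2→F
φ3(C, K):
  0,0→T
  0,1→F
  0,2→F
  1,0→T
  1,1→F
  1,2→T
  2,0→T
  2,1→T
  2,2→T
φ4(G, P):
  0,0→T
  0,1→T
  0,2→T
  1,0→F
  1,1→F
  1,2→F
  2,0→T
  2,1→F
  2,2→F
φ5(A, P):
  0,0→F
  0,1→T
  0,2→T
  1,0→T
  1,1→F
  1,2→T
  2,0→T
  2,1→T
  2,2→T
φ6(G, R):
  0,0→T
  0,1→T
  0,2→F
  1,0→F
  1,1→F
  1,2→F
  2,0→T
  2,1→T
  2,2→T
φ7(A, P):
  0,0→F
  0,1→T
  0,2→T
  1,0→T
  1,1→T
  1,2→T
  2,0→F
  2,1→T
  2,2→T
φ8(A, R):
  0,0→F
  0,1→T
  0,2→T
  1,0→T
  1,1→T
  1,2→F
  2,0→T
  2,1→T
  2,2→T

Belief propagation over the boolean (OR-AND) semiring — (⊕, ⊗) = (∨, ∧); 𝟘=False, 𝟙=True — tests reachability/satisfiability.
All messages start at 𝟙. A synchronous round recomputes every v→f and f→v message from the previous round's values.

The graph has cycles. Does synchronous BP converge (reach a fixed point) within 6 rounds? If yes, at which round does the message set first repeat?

CONVERGED at round 3

init: all messages = 𝟙 over 3 values
r1 m[φ0→G] = [T, T, T]
r1 m[φ0→B] = [T, T, T]
r1 m[φ1→C] = [T, T, T]
r1 m[φ1→B] = [T, T, T]
r1 m[φ2→C] = [T, T, T]
r1 m[φ2→R] = [T, T, T]
r1 m[φ3→C] = [T, T, T]
r1 m[φ3→K] = [T, T, T]
r1 m[φ4→G] = [T, F, T]
r1 m[φ4→P] = [T, T, T]
r1 m[φ5→A] = [T, T, T]
r1 m[φ5→P] = [T, T, T]
r1 m[φ6→G] = [T, F, T]
r1 m[φ6→R] = [T, T, T]
r1 m[φ7→A] = [T, T, T]
r1 m[φ7→P] = [T, T, T]
r1 m[φ8→A] = [T, T, T]
r1 m[φ8→R] = [T, T, T]
r1 m[G→φ0] = [T, T, T]
r1 m[G→φ4] = [T, T, T]
r1 m[G→φ6] = [T, T, T]
r1 m[C→φ1] = [T, T, T]
r1 m[C→φ2] = [T, T, T]
r1 m[C→φ3] = [T, T, T]
r1 m[A→φ5] = [T, T, T]
r1 m[A→φ7] = [T, T, T]
r1 m[A→φ8] = [T, T, T]
r1 m[P→φ4] = [T, T, T]
r1 m[P→φ5] = [T, T, T]
r1 m[P→φ7] = [T, T, T]
r1 m[R→φ2] = [T, T, T]
r1 m[R→φ6] = [T, T, T]
r1 m[R→φ8] = [T, T, T]
r1 m[B→φ0] = [T, T, T]
r1 m[B→φ1] = [T, T, T]
r1 m[K→φ3] = [T, T, T]
r2 m[φ0→G] = [T, T, T]
r2 m[φ0→B] = [T, T, T]
r2 m[φ1→C] = [T, T, T]
r2 m[φ1→B] = [T, T, T]
r2 m[φ2→C] = [T, T, T]
r2 m[φ2→R] = [T, T, T]
r2 m[φ3→C] = [T, T, T]
r2 m[φ3→K] = [T, T, T]
r2 m[φ4→G] = [T, F, T]
r2 m[φ4→P] = [T, T, T]
r2 m[φ5→A] = [T, T, T]
r2 m[φ5→P] = [T, T, T]
r2 m[φ6→G] = [T, F, T]
r2 m[φ6→R] = [T, T, T]
r2 m[φ7→A] = [T, T, T]
r2 m[φ7→P] = [T, T, T]
r2 m[φ8→A] = [T, T, T]
r2 m[φ8→R] = [T, T, T]
r2 m[G→φ0] = [T, F, T]
r2 m[G→φ4] = [T, F, T]
r2 m[G→φ6] = [T, F, T]
r2 m[C→φ1] = [T, T, T]
r2 m[C→φ2] = [T, T, T]
r2 m[C→φ3] = [T, T, T]
r2 m[A→φ5] = [T, T, T]
r2 m[A→φ7] = [T, T, T]
r2 m[A→φ8] = [T, T, T]
r2 m[P→φ4] = [T, T, T]
r2 m[P→φ5] = [T, T, T]
r2 m[P→φ7] = [T, T, T]
r2 m[R→φ2] = [T, T, T]
r2 m[R→φ6] = [T, T, T]
r2 m[R→φ8] = [T, T, T]
r2 m[B→φ0] = [T, T, T]
r2 m[B→φ1] = [T, T, T]
r2 m[K→φ3] = [T, T, T]
r3 m[φ0→G] = [T, T, T]
r3 m[φ0→B] = [T, T, T]
r3 m[φ1→C] = [T, T, T]
r3 m[φ1→B] = [T, T, T]
r3 m[φ2→C] = [T, T, T]
r3 m[φ2→R] = [T, T, T]
r3 m[φ3→C] = [T, T, T]
r3 m[φ3→K] = [T, T, T]
r3 m[φ4→G] = [T, F, T]
r3 m[φ4→P] = [T, T, T]
r3 m[φ5→A] = [T, T, T]
r3 m[φ5→P] = [T, T, T]
r3 m[φ6→G] = [T, F, T]
r3 m[φ6→R] = [T, T, T]
r3 m[φ7→A] = [T, T, T]
r3 m[φ7→P] = [T, T, T]
r3 m[φ8→A] = [T, T, T]
r3 m[φ8→R] = [T, T, T]
r3 m[G→φ0] = [T, F, T]
r3 m[G→φ4] = [T, F, T]
r3 m[G→φ6] = [T, F, T]
r3 m[C→φ1] = [T, T, T]
r3 m[C→φ2] = [T, T, T]
r3 m[C→φ3] = [T, T, T]
r3 m[A→φ5] = [T, T, T]
r3 m[A→φ7] = [T, T, T]
r3 m[A→φ8] = [T, T, T]
r3 m[P→φ4] = [T, T, T]
r3 m[P→φ5] = [T, T, T]
r3 m[P→φ7] = [T, T, T]
r3 m[R→φ2] = [T, T, T]
r3 m[R→φ6] = [T, T, T]
r3 m[R→φ8] = [T, T, T]
r3 m[B→φ0] = [T, T, T]
r3 m[B→φ1] = [T, T, T]
r3 m[K→φ3] = [T, T, T]
fixed point reached at round 3
messages reach a fixed point at round 3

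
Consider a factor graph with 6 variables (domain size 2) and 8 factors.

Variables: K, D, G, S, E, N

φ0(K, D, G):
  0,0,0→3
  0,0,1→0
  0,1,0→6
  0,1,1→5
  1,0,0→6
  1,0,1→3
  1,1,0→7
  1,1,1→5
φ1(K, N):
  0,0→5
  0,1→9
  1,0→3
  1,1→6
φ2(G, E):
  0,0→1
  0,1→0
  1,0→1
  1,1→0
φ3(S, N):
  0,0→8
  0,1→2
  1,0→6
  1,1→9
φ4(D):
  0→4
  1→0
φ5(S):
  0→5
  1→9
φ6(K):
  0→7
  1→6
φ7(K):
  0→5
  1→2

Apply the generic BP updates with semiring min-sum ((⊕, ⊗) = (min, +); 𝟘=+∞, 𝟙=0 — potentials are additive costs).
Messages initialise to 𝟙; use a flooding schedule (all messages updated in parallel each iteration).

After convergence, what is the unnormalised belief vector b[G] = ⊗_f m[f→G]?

b[G] = [28, 26]

init: all messages = 𝟙 over 2 values
r1 m[φ0→K] = [0, 3]
r1 m[φ0→D] = [0, 5]
r1 m[φ0→G] = [3, 0]
r1 m[φ1→K] = [5, 3]
r1 m[φ1→N] = [3, 6]
r1 m[φ2→G] = [0, 0]
r1 m[φ2→E] = [1, 0]
r1 m[φ3→S] = [2, 6]
r1 m[φ3→N] = [6, 2]
r1 m[φ4→D] = [4, 0]
r1 m[φ5→S] = [5, 9]
r1 m[φ6→K] = [7, 6]
r1 m[φ7→K] = [5, 2]
r1 m[K→φ0] = [0, 0]
r1 m[K→φ1] = [0, 0]
r1 m[K→φ6] = [0, 0]
r1 m[K→φ7] = [0, 0]
r1 m[D→φ0] = [0, 0]
r1 m[D→φ4] = [0, 0]
r1 m[G→φ0] = [0, 0]
r1 m[G→φ2] = [0, 0]
r1 m[S→φ3] = [0, 0]
r1 m[S→φ5] = [0, 0]
r1 m[E→φ2] = [0, 0]
r1 m[N→φ1] = [0, 0]
r1 m[N→φ3] = [0, 0]
r2 m[φ0→K] = [0, 3]
r2 m[φ0→D] = [0, 5]
r2 m[φ0→G] = [3, 0]
r2 m[φ1→K] = [5, 3]
r2 m[φ1→N] = [3, 6]
r2 m[φ2→G] = [0, 0]
r2 m[φ2→E] = [1, 0]
r2 m[φ3→S] = [2, 6]
r2 m[φ3→N] = [6, 2]
r2 m[φ4→D] = [4, 0]
r2 m[φ5→S] = [5, 9]
r2 m[φ6→K] = [7, 6]
r2 m[φ7→K] = [5, 2]
r2 m[K→φ0] = [17, 11]
r2 m[K→φ1] = [12, 11]
r2 m[K→φ6] = [10, 8]
r2 m[K→φ7] = [12, 12]
r2 m[D→φ0] = [4, 0]
r2 m[D→φ4] = [0, 5]
r2 m[G→φ0] = [0, 0]
r2 m[G→φ2] = [3, 0]
r2 m[S→φ3] = [5, 9]
r2 m[S→φ5] = [2, 6]
r2 m[E→φ2] = [0, 0]
r2 m[N→φ1] = [6, 2]
r2 m[N→φ3] = [3, 6]
r3 m[φ0→K] = [4, 5]
r3 m[φ0→D] = [14, 16]
r3 m[φ0→G] = [18, 16]
r3 m[φ1→K] = [11, 8]
r3 m[φ1→N] = [14, 17]
r3 m[φ2→G] = [0, 0]
r3 m[φ2→E] = [1, 0]
r3 m[φ3→S] = [8, 9]
r3 m[φ3→N] = [13, 7]
r3 m[φ4→D] = [4, 0]
r3 m[φ5→S] = [5, 9]
r3 m[φ6→K] = [7, 6]
r3 m[φ7→K] = [5, 2]
r3 m[K→φ0] = [17, 11]
r3 m[K→φ1] = [12, 11]
r3 m[K→φ6] = [10, 8]
r3 m[K→φ7] = [12, 12]
r3 m[D→φ0] = [4, 0]
r3 m[D→φ4] = [0, 5]
r3 m[G→φ0] = [0, 0]
r3 m[G→φ2] = [3, 0]
r3 m[S→φ3] = [5, 9]
r3 m[S→φ5] = [2, 6]
r3 m[E→φ2] = [0, 0]
r3 m[N→φ1] = [6, 2]
r3 m[N→φ3] = [3, 6]
r4 m[φ0→K] = [4, 5]
r4 m[φ0→D] = [14, 16]
r4 m[φ0→G] = [18, 16]
r4 m[φ1→K] = [11, 8]
r4 m[φ1→N] = [14, 17]
r4 m[φ2→G] = [0, 0]
r4 m[φ2→E] = [1, 0]
r4 m[φ3→S] = [8, 9]
r4 m[φ3→N] = [13, 7]
r4 m[φ4→D] = [4, 0]
r4 m[φ5→S] = [5, 9]
r4 m[φ6→K] = [7, 6]
r4 m[φ7→K] = [5, 2]
r4 m[K→φ0] = [23, 16]
r4 m[K→φ1] = [16, 13]
r4 m[K→φ6] = [20, 15]
r4 m[K→φ7] = [22, 19]
r4 m[D→φ0] = [4, 0]
r4 m[D→φ4] = [14, 16]
r4 m[G→φ0] = [0, 0]
r4 m[G→φ2] = [18, 16]
r4 m[S→φ3] = [5, 9]
r4 m[S→φ5] = [8, 9]
r4 m[E→φ2] = [0, 0]
r4 m[N→φ1] = [13, 7]
r4 m[N→φ3] = [14, 17]
r5 m[φ0→K] = [4, 5]
r5 m[φ0→D] = [19, 21]
r5 m[φ0→G] = [23, 21]
r5 m[φ1→K] = [16, 13]
r5 m[φ1→N] = [16, 19]
r5 m[φ2→G] = [0, 0]
r5 m[φ2→E] = [17, 16]
r5 m[φ3→S] = [19, 20]
r5 m[φ3→N] = [13, 7]
r5 m[φ4→D] = [4, 0]
r5 m[φ5→S] = [5, 9]
r5 m[φ6→K] = [7, 6]
r5 m[φ7→K] = [5, 2]
r5 m[K→φ0] = [23, 16]
r5 m[K→φ1] = [16, 13]
r5 m[K→φ6] = [20, 15]
r5 m[K→φ7] = [22, 19]
r5 m[D→φ0] = [4, 0]
r5 m[D→φ4] = [14, 16]
r5 m[G→φ0] = [0, 0]
r5 m[G→φ2] = [18, 16]
r5 m[S→φ3] = [5, 9]
r5 m[S→φ5] = [8, 9]
r5 m[E→φ2] = [0, 0]
r5 m[N→φ1] = [13, 7]
r5 m[N→φ3] = [14, 17]
r6 m[φ0→K] = [4, 5]
r6 m[φ0→D] = [19, 21]
r6 m[φ0→G] = [23, 21]
r6 m[φ1→K] = [16, 13]
r6 m[φ1→N] = [16, 19]
r6 m[φ2→G] = [0, 0]
r6 m[φ2→E] = [17, 16]
r6 m[φ3→S] = [19, 20]
r6 m[φ3→N] = [13, 7]
r6 m[φ4→D] = [4, 0]
r6 m[φ5→S] = [5, 9]
r6 m[φ6→K] = [7, 6]
r6 m[φ7→K] = [5, 2]
r6 m[K→φ0] = [28, 21]
r6 m[K→φ1] = [16, 13]
r6 m[K→φ6] = [25, 20]
r6 m[K→φ7] = [27, 24]
r6 m[D→φ0] = [4, 0]
r6 m[D→φ4] = [19, 21]
r6 m[G→φ0] = [0, 0]
r6 m[G→φ2] = [23, 21]
r6 m[S→φ3] = [5, 9]
r6 m[S→φ5] = [19, 20]
r6 m[E→φ2] = [0, 0]
r6 m[N→φ1] = [13, 7]
r6 m[N→φ3] = [16, 19]
r7 m[φ0→K] = [4, 5]
r7 m[φ0→D] = [24, 26]
r7 m[φ0→G] = [28, 26]
r7 m[φ1→K] = [16, 13]
r7 m[φ1→N] = [16, 19]
r7 m[φ2→G] = [0, 0]
r7 m[φ2→E] = [22, 21]
r7 m[φ3→S] = [21, 22]
r7 m[φ3→N] = [13, 7]
r7 m[φ4→D] = [4, 0]
r7 m[φ5→S] = [5, 9]
r7 m[φ6→K] = [7, 6]
r7 m[φ7→K] = [5, 2]
r7 m[K→φ0] = [28, 21]
r7 m[K→φ1] = [16, 13]
r7 m[K→φ6] = [25, 20]
r7 m[K→φ7] = [27, 24]
r7 m[D→φ0] = [4, 0]
r7 m[D→φ4] = [19, 21]
r7 m[G→φ0] = [0, 0]
r7 m[G→φ2] = [23, 21]
r7 m[S→φ3] = [5, 9]
r7 m[S→φ5] = [19, 20]
r7 m[E→φ2] = [0, 0]
r7 m[N→φ1] = [13, 7]
r7 m[N→φ3] = [16, 19]
r8 m[φ0→K] = [4, 5]
r8 m[φ0→D] = [24, 26]
r8 m[φ0→G] = [28, 26]
r8 m[φ1→K] = [16, 13]
r8 m[φ1→N] = [16, 19]
r8 m[φ2→G] = [0, 0]
r8 m[φ2→E] = [22, 21]
r8 m[φ3→S] = [21, 22]
r8 m[φ3→N] = [13, 7]
r8 m[φ4→D] = [4, 0]
r8 m[φ5→S] = [5, 9]
r8 m[φ6→K] = [7, 6]
r8 m[φ7→K] = [5, 2]
r8 m[K→φ0] = [28, 21]
r8 m[K→φ1] = [16, 13]
r8 m[K→φ6] = [25, 20]
r8 m[K→φ7] = [27, 24]
r8 m[D→φ0] = [4, 0]
r8 m[D→φ4] = [24, 26]
r8 m[G→φ0] = [0, 0]
r8 m[G→φ2] = [28, 26]
r8 m[S→φ3] = [5, 9]
r8 m[S→φ5] = [21, 22]
r8 m[E→φ2] = [0, 0]
r8 m[N→φ1] = [13, 7]
r8 m[N→φ3] = [16, 19]
r9 m[φ0→K] = [4, 5]
r9 m[φ0→D] = [24, 26]
r9 m[φ0→G] = [28, 26]
r9 m[φ1→K] = [16, 13]
r9 m[φ1→N] = [16, 19]
r9 m[φ2→G] = [0, 0]
r9 m[φ2→E] = [27, 26]
r9 m[φ3→S] = [21, 22]
r9 m[φ3→N] = [13, 7]
r9 m[φ4→D] = [4, 0]
r9 m[φ5→S] = [5, 9]
r9 m[φ6→K] = [7, 6]
r9 m[φ7→K] = [5, 2]
r9 m[K→φ0] = [28, 21]
r9 m[K→φ1] = [16, 13]
r9 m[K→φ6] = [25, 20]
r9 m[K→φ7] = [27, 24]
r9 m[D→φ0] = [4, 0]
r9 m[D→φ4] = [24, 26]
r9 m[G→φ0] = [0, 0]
r9 m[G→φ2] = [28, 26]
r9 m[S→φ3] = [5, 9]
r9 m[S→φ5] = [21, 22]
r9 m[E→φ2] = [0, 0]
r9 m[N→φ1] = [13, 7]
r9 m[N→φ3] = [16, 19]
r10 m[φ0→K] = [4, 5]
r10 m[φ0→D] = [24, 26]
r10 m[φ0→G] = [28, 26]
r10 m[φ1→K] = [16, 13]
r10 m[φ1→N] = [16, 19]
r10 m[φ2→G] = [0, 0]
r10 m[φ2→E] = [27, 26]
r10 m[φ3→S] = [21, 22]
r10 m[φ3→N] = [13, 7]
r10 m[φ4→D] = [4, 0]
r10 m[φ5→S] = [5, 9]
r10 m[φ6→K] = [7, 6]
r10 m[φ7→K] = [5, 2]
r10 m[K→φ0] = [28, 21]
r10 m[K→φ1] = [16, 13]
r10 m[K→φ6] = [25, 20]
r10 m[K→φ7] = [27, 24]
r10 m[D→φ0] = [4, 0]
r10 m[D→φ4] = [24, 26]
r10 m[G→φ0] = [0, 0]
r10 m[G→φ2] = [28, 26]
r10 m[S→φ3] = [5, 9]
r10 m[S→φ5] = [21, 22]
r10 m[E→φ2] = [0, 0]
r10 m[N→φ1] = [13, 7]
r10 m[N→φ3] = [16, 19]
fixed point reached at round 10
b[G] = ⊗ incoming = [28, 26]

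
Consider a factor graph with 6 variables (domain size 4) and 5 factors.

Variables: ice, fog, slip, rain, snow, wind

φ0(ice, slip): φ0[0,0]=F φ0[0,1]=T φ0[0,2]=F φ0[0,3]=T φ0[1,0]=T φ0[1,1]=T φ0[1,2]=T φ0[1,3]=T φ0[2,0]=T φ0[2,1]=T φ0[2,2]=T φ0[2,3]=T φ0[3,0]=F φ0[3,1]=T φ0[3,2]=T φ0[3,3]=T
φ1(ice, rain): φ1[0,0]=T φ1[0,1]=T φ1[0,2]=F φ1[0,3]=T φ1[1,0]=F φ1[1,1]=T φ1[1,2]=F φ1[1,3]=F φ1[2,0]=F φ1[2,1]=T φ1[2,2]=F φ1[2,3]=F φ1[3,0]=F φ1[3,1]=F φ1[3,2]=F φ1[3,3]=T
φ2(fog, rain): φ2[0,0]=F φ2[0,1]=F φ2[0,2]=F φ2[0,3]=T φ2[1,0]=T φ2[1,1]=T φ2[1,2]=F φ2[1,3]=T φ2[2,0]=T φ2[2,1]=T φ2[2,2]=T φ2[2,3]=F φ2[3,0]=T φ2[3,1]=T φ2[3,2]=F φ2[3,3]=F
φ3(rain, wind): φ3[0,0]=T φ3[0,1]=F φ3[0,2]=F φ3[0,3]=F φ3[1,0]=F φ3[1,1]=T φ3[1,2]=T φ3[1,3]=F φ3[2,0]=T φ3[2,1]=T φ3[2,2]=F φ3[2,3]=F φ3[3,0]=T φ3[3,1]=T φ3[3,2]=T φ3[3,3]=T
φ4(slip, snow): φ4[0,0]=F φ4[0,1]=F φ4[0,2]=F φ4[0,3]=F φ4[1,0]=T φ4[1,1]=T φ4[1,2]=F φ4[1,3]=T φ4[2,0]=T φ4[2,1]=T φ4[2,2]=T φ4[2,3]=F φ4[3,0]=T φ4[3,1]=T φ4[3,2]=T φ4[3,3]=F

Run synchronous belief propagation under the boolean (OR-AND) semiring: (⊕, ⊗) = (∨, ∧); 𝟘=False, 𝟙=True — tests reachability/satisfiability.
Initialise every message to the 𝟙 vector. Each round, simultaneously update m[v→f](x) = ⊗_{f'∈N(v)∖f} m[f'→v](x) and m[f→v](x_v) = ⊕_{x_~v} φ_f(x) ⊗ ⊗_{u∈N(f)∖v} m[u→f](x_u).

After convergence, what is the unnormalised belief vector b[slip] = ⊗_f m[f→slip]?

b[slip] = [F, T, T, T]

init: all messages = 𝟙 over 4 values
r1 m[φ0→ice] = [T, T, T, T]
r1 m[φ0→slip] = [T, T, T, T]
r1 m[φ1→ice] = [T, T, T, T]
r1 m[φ1→rain] = [T, T, F, T]
r1 m[φ2→fog] = [T, T, T, T]
r1 m[φ2→rain] = [T, T, T, T]
r1 m[φ3→rain] = [T, T, T, T]
r1 m[φ3→wind] = [T, T, T, T]
r1 m[φ4→slip] = [F, T, T, T]
r1 m[φ4→snow] = [T, T, T, T]
r1 m[ice→φ0] = [T, T, T, T]
r1 m[ice→φ1] = [T, T, T, T]
r1 m[fog→φ2] = [T, T, T, T]
r1 m[slip→φ0] = [T, T, T, T]
r1 m[slip→φ4] = [T, T, T, T]
r1 m[rain→φ1] = [T, T, T, T]
r1 m[rain→φ2] = [T, T, T, T]
r1 m[rain→φ3] = [T, T, T, T]
r1 m[snow→φ4] = [T, T, T, T]
r1 m[wind→φ3] = [T, T, T, T]
r2 m[φ0→ice] = [T, T, T, T]
r2 m[φ0→slip] = [T, T, T, T]
r2 m[φ1→ice] = [T, T, T, T]
r2 m[φ1→rain] = [T, T, F, T]
r2 m[φ2→fog] = [T, T, T, T]
r2 m[φ2→rain] = [T, T, T, T]
r2 m[φ3→rain] = [T, T, T, T]
r2 m[φ3→wind] = [T, T, T, T]
r2 m[φ4→slip] = [F, T, T, T]
r2 m[φ4→snow] = [T, T, T, T]
r2 m[ice→φ0] = [T, T, T, T]
r2 m[ice→φ1] = [T, T, T, T]
r2 m[fog→φ2] = [T, T, T, T]
r2 m[slip→φ0] = [F, T, T, T]
r2 m[slip→φ4] = [T, T, T, T]
r2 m[rain→φ1] = [T, T, T, T]
r2 m[rain→φ2] = [T, T, F, T]
r2 m[rain→φ3] = [T, T, F, T]
r2 m[snow→φ4] = [T, T, T, T]
r2 m[wind→φ3] = [T, T, T, T]
r3 m[φ0→ice] = [T, T, T, T]
r3 m[φ0→slip] = [T, T, T, T]
r3 m[φ1→ice] = [T, T, T, T]
r3 m[φ1→rain] = [T, T, F, T]
r3 m[φ2→fog] = [T, T, T, T]
r3 m[φ2→rain] = [T, T, T, T]
r3 m[φ3→rain] = [T, T, T, T]
r3 m[φ3→wind] = [T, T, T, T]
r3 m[φ4→slip] = [F, T, T, T]
r3 m[φ4→snow] = [T, T, T, T]
r3 m[ice→φ0] = [T, T, T, T]
r3 m[ice→φ1] = [T, T, T, T]
r3 m[fog→φ2] = [T, T, T, T]
r3 m[slip→φ0] = [F, T, T, T]
r3 m[slip→φ4] = [T, T, T, T]
r3 m[rain→φ1] = [T, T, T, T]
r3 m[rain→φ2] = [T, T, F, T]
r3 m[rain→φ3] = [T, T, F, T]
r3 m[snow→φ4] = [T, T, T, T]
r3 m[wind→φ3] = [T, T, T, T]
fixed point reached at round 3
b[slip] = ⊗ incoming = [F, T, T, T]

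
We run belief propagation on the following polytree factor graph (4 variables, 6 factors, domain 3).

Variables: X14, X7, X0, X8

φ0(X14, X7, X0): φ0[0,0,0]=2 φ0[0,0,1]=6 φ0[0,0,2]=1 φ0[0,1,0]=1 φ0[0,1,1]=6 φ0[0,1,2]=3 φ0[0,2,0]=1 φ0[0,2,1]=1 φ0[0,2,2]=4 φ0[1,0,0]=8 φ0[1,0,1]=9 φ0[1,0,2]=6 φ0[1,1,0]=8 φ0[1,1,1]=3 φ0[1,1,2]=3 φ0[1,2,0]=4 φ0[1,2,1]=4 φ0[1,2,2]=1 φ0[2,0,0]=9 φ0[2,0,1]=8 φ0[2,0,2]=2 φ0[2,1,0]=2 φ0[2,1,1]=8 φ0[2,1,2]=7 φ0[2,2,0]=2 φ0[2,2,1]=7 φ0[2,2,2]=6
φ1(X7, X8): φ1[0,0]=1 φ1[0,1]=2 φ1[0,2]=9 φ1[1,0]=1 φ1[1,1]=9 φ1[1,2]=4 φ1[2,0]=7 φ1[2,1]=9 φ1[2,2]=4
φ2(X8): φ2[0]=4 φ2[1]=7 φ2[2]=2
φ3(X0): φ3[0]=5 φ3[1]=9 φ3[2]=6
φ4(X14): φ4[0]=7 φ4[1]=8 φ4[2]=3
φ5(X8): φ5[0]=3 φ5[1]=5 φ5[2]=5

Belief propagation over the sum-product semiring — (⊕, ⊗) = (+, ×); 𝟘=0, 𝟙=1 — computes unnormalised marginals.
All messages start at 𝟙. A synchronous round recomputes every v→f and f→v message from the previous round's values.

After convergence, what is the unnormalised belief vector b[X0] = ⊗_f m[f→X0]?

b[X0] = [330370, 747954, 350520]

init: all messages = 𝟙 over 3 values
r1 m[φ0→X14] = [25, 46, 51]
r1 m[φ0→X7] = [51, 41, 30]
r1 m[φ0→X0] = [37, 52, 33]
r1 m[φ1→X7] = [12, 14, 20]
r1 m[φ1→X8] = [9, 20, 17]
r1 m[φ2→X8] = [4, 7, 2]
r1 m[φ3→X0] = [5, 9, 6]
r1 m[φ4→X14] = [7, 8, 3]
r1 m[φ5→X8] = [3, 5, 5]
r1 m[X14→φ0] = [1, 1, 1]
r1 m[X14→φ4] = [1, 1, 1]
r1 m[X7→φ0] = [1, 1, 1]
r1 m[X7→φ1] = [1, 1, 1]
r1 m[X0→φ0] = [1, 1, 1]
r1 m[X0→φ3] = [1, 1, 1]
r1 m[X8→φ1] = [1, 1, 1]
r1 m[X8→φ2] = [1, 1, 1]
r1 m[X8→φ5] = [1, 1, 1]
r2 m[φ0→X14] = [25, 46, 51]
r2 m[φ0→X7] = [51, 41, 30]
r2 m[φ0→X0] = [37, 52, 33]
r2 m[φ1→X7] = [12, 14, 20]
r2 m[φ1→X8] = [9, 20, 17]
r2 m[φ2→X8] = [4, 7, 2]
r2 m[φ3→X0] = [5, 9, 6]
r2 m[φ4→X14] = [7, 8, 3]
r2 m[φ5→X8] = [3, 5, 5]
r2 m[X14→φ0] = [7, 8, 3]
r2 m[X14→φ4] = [25, 46, 51]
r2 m[X7→φ0] = [12, 14, 20]
r2 m[X7→φ1] = [51, 41, 30]
r2 m[X0→φ0] = [5, 9, 6]
r2 m[X0→φ3] = [37, 52, 33]
r2 m[X8→φ1] = [12, 35, 10]
r2 m[X8→φ2] = [27, 100, 85]
r2 m[X8→φ5] = [36, 140, 34]
r3 m[φ0→X14] = [2678, 4314, 5464]
r3 m[φ0→X7] = [2133, 1591, 1089]
r3 m[φ0→X0] = [3238, 4116, 2736]
r3 m[φ1→X7] = [172, 367, 439]
r3 m[φ1→X8] = [302, 741, 743]
r3 m[φ2→X8] = [4, 7, 2]
r3 m[φ3→X0] = [5, 9, 6]
r3 m[φ4→X14] = [7, 8, 3]
r3 m[φ5→X8] = [3, 5, 5]
r3 m[X14→φ0] = [7, 8, 3]
r3 m[X14→φ4] = [25, 46, 51]
r3 m[X7→φ0] = [12, 14, 20]
r3 m[X7→φ1] = [51, 41, 30]
r3 m[X0→φ0] = [5, 9, 6]
r3 m[X0→φ3] = [37, 52, 33]
r3 m[X8→φ1] = [12, 35, 10]
r3 m[X8→φ2] = [27, 100, 85]
r3 m[X8→φ5] = [36, 140, 34]
r4 m[φ0→X14] = [2678, 4314, 5464]
r4 m[φ0→X7] = [2133, 1591, 1089]
r4 m[φ0→X0] = [3238, 4116, 2736]
r4 m[φ1→X7] = [172, 367, 439]
r4 m[φ1→X8] = [302, 741, 743]
r4 m[φ2→X8] = [4, 7, 2]
r4 m[φ3→X0] = [5, 9, 6]
r4 m[φ4→X14] = [7, 8, 3]
r4 m[φ5→X8] = [3, 5, 5]
r4 m[X14→φ0] = [7, 8, 3]
r4 m[X14→φ4] = [2678, 4314, 5464]
r4 m[X7→φ0] = [172, 367, 439]
r4 m[X7→φ1] = [2133, 1591, 1089]
r4 m[X0→φ0] = [5, 9, 6]
r4 m[X0→φ3] = [3238, 4116, 2736]
r4 m[X8→φ1] = [12, 35, 10]
r4 m[X8→φ2] = [906, 3705, 3715]
r4 m[X8→φ5] = [1208, 5187, 1486]
r5 m[φ0→X14] = [56981, 85417, 115547]
r5 m[φ0→X7] = [2133, 1591, 1089]
r5 m[φ0→X0] = [66074, 83106, 58420]
r5 m[φ1→X7] = [172, 367, 439]
r5 m[φ1→X8] = [11347, 28386, 29917]
r5 m[φ2→X8] = [4, 7, 2]
r5 m[φ3→X0] = [5, 9, 6]
r5 m[φ4→X14] = [7, 8, 3]
r5 m[φ5→X8] = [3, 5, 5]
r5 m[X14→φ0] = [7, 8, 3]
r5 m[X14→φ4] = [2678, 4314, 5464]
r5 m[X7→φ0] = [172, 367, 439]
r5 m[X7→φ1] = [2133, 1591, 1089]
r5 m[X0→φ0] = [5, 9, 6]
r5 m[X0→φ3] = [3238, 4116, 2736]
r5 m[X8→φ1] = [12, 35, 10]
r5 m[X8→φ2] = [906, 3705, 3715]
r5 m[X8→φ5] = [1208, 5187, 1486]
r6 m[φ0→X14] = [56981, 85417, 115547]
r6 m[φ0→X7] = [2133, 1591, 1089]
r6 m[φ0→X0] = [66074, 83106, 58420]
r6 m[φ1→X7] = [172, 367, 439]
r6 m[φ1→X8] = [11347, 28386, 29917]
r6 m[φ2→X8] = [4, 7, 2]
r6 m[φ3→X0] = [5, 9, 6]
r6 m[φ4→X14] = [7, 8, 3]
r6 m[φ5→X8] = [3, 5, 5]
r6 m[X14→φ0] = [7, 8, 3]
r6 m[X14→φ4] = [56981, 85417, 115547]
r6 m[X7→φ0] = [172, 367, 439]
r6 m[X7→φ1] = [2133, 1591, 1089]
r6 m[X0→φ0] = [5, 9, 6]
r6 m[X0→φ3] = [66074, 83106, 58420]
r6 m[X8→φ1] = [12, 35, 10]
r6 m[X8→φ2] = [34041, 141930, 149585]
r6 m[X8→φ5] = [45388, 198702, 59834]
r7 m[φ0→X14] = [56981, 85417, 115547]
r7 m[φ0→X7] = [2133, 1591, 1089]
r7 m[φ0→X0] = [66074, 83106, 58420]
r7 m[φ1→X7] = [172, 367, 439]
r7 m[φ1→X8] = [11347, 28386, 29917]
r7 m[φ2→X8] = [4, 7, 2]
r7 m[φ3→X0] = [5, 9, 6]
r7 m[φ4→X14] = [7, 8, 3]
r7 m[φ5→X8] = [3, 5, 5]
r7 m[X14→φ0] = [7, 8, 3]
r7 m[X14→φ4] = [56981, 85417, 115547]
r7 m[X7→φ0] = [172, 367, 439]
r7 m[X7→φ1] = [2133, 1591, 1089]
r7 m[X0→φ0] = [5, 9, 6]
r7 m[X0→φ3] = [66074, 83106, 58420]
r7 m[X8→φ1] = [12, 35, 10]
r7 m[X8→φ2] = [34041, 141930, 149585]
r7 m[X8→φ5] = [45388, 198702, 59834]
fixed point reached at round 7
b[X0] = ⊗ incoming = [330370, 747954, 350520]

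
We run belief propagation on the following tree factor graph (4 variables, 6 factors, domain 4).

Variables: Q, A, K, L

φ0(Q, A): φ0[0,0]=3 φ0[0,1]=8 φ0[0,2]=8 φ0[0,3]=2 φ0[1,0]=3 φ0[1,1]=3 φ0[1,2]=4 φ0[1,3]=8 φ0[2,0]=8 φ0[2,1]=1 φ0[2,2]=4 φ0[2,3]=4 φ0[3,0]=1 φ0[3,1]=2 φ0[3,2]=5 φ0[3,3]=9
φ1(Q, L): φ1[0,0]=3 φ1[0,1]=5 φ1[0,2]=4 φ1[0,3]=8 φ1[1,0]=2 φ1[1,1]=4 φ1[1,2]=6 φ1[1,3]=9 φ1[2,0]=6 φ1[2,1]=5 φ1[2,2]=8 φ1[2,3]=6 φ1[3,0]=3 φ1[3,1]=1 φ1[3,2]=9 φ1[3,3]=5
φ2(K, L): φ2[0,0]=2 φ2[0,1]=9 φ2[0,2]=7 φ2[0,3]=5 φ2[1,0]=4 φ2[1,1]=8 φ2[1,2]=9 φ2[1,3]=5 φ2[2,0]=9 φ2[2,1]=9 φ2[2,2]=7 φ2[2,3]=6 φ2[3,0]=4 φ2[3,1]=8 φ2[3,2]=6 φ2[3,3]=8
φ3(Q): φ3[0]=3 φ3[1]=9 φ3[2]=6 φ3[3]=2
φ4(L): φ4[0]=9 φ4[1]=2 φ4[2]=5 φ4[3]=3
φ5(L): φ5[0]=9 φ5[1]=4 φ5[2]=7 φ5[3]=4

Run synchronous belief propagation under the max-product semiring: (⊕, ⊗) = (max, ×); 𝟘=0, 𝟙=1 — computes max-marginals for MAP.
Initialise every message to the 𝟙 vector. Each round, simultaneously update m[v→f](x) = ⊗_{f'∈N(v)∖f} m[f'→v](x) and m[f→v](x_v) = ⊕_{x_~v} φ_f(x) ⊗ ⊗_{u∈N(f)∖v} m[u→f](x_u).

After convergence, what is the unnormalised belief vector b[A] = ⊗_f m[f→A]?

b[A] = [209952, 52488, 104976, 136080]

init: all messages = 𝟙 over 4 values
r1 m[φ0→Q] = [8, 8, 8, 9]
r1 m[φ0→A] = [8, 8, 8, 9]
r1 m[φ1→Q] = [8, 9, 8, 9]
r1 m[φ1→L] = [6, 5, 9, 9]
r1 m[φ2→K] = [9, 9, 9, 8]
r1 m[φ2→L] = [9, 9, 9, 8]
r1 m[φ3→Q] = [3, 9, 6, 2]
r1 m[φ4→L] = [9, 2, 5, 3]
r1 m[φ5→L] = [9, 4, 7, 4]
r1 m[Q→φ0] = [1, 1, 1, 1]
r1 m[Q→φ1] = [1, 1, 1, 1]
r1 m[Q→φ3] = [1, 1, 1, 1]
r1 m[A→φ0] = [1, 1, 1, 1]
r1 m[K→φ2] = [1, 1, 1, 1]
r1 m[L→φ1] = [1, 1, 1, 1]
r1 m[L→φ2] = [1, 1, 1, 1]
r1 m[L→φ4] = [1, 1, 1, 1]
r1 m[L→φ5] = [1, 1, 1, 1]
r2 m[φ0→Q] = [8, 8, 8, 9]
r2 m[φ0→A] = [8, 8, 8, 9]
r2 m[φ1→Q] = [8, 9, 8, 9]
r2 m[φ1→L] = [6, 5, 9, 9]
r2 m[φ2→K] = [9, 9, 9, 8]
r2 m[φ2→L] = [9, 9, 9, 8]
r2 m[φ3→Q] = [3, 9, 6, 2]
r2 m[φ4→L] = [9, 2, 5, 3]
r2 m[φ5→L] = [9, 4, 7, 4]
r2 m[Q→φ0] = [24, 81, 48, 18]
r2 m[Q→φ1] = [24, 72, 48, 18]
r2 m[Q→φ3] = [64, 72, 64, 81]
r2 m[A→φ0] = [1, 1, 1, 1]
r2 m[K→φ2] = [1, 1, 1, 1]
r2 m[L→φ1] = [729, 72, 315, 96]
r2 m[L→φ2] = [486, 40, 315, 108]
r2 m[L→φ4] = [486, 180, 567, 288]
r2 m[L→φ5] = [486, 90, 405, 216]
r3 m[φ0→Q] = [8, 8, 8, 9]
r3 m[φ0→A] = [384, 243, 324, 648]
r3 m[φ1→Q] = [2187, 1890, 4374, 2835]
r3 m[φ1→L] = [288, 288, 432, 648]
r3 m[φ2→K] = [2205, 2835, 4374, 1944]
r3 m[φ2→L] = [9, 9, 9, 8]
r3 m[φ3→Q] = [3, 9, 6, 2]
r3 m[φ4→L] = [9, 2, 5, 3]
r3 m[φ5→L] = [9, 4, 7, 4]
r3 m[Q→φ0] = [24, 81, 48, 18]
r3 m[Q→φ1] = [24, 72, 48, 18]
r3 m[Q→φ3] = [64, 72, 64, 81]
r3 m[A→φ0] = [1, 1, 1, 1]
r3 m[K→φ2] = [1, 1, 1, 1]
r3 m[L→φ1] = [729, 72, 315, 96]
r3 m[L→φ2] = [486, 40, 315, 108]
r3 m[L→φ4] = [486, 180, 567, 288]
r3 m[L→φ5] = [486, 90, 405, 216]
r4 m[φ0→Q] = [8, 8, 8, 9]
r4 m[φ0→A] = [384, 243, 324, 648]
r4 m[φ1→Q] = [2187, 1890, 4374, 2835]
r4 m[φ1→L] = [288, 288, 432, 648]
r4 m[φ2→K] = [2205, 2835, 4374, 1944]
r4 m[φ2→L] = [9, 9, 9, 8]
r4 m[φ3→Q] = [3, 9, 6, 2]
r4 m[φ4→L] = [9, 2, 5, 3]
r4 m[φ5→L] = [9, 4, 7, 4]
r4 m[Q→φ0] = [6561, 17010, 26244, 5670]
r4 m[Q→φ1] = [24, 72, 48, 18]
r4 m[Q→φ3] = [17496, 15120, 34992, 25515]
r4 m[A→φ0] = [1, 1, 1, 1]
r4 m[K→φ2] = [1, 1, 1, 1]
r4 m[L→φ1] = [729, 72, 315, 96]
r4 m[L→φ2] = [23328, 2304, 15120, 7776]
r4 m[L→φ4] = [23328, 10368, 27216, 20736]
r4 m[L→φ5] = [23328, 5184, 19440, 15552]
r5 m[φ0→Q] = [8, 8, 8, 9]
r5 m[φ0→A] = [209952, 52488, 104976, 136080]
r5 m[φ1→Q] = [2187, 1890, 4374, 2835]
r5 m[φ1→L] = [288, 288, 432, 648]
r5 m[φ2→K] = [105840, 136080, 209952, 93312]
r5 m[φ2→L] = [9, 9, 9, 8]
r5 m[φ3→Q] = [3, 9, 6, 2]
r5 m[φ4→L] = [9, 2, 5, 3]
r5 m[φ5→L] = [9, 4, 7, 4]
r5 m[Q→φ0] = [6561, 17010, 26244, 5670]
r5 m[Q→φ1] = [24, 72, 48, 18]
r5 m[Q→φ3] = [17496, 15120, 34992, 25515]
r5 m[A→φ0] = [1, 1, 1, 1]
r5 m[K→φ2] = [1, 1, 1, 1]
r5 m[L→φ1] = [729, 72, 315, 96]
r5 m[L→φ2] = [23328, 2304, 15120, 7776]
r5 m[L→φ4] = [23328, 10368, 27216, 20736]
r5 m[L→φ5] = [23328, 5184, 19440, 15552]
r6 m[φ0→Q] = [8, 8, 8, 9]
r6 m[φ0→A] = [209952, 52488, 104976, 136080]
r6 m[φ1→Q] = [2187, 1890, 4374, 2835]
r6 m[φ1→L] = [288, 288, 432, 648]
r6 m[φ2→K] = [105840, 136080, 209952, 93312]
r6 m[φ2→L] = [9, 9, 9, 8]
r6 m[φ3→Q] = [3, 9, 6, 2]
r6 m[φ4→L] = [9, 2, 5, 3]
r6 m[φ5→L] = [9, 4, 7, 4]
r6 m[Q→φ0] = [6561, 17010, 26244, 5670]
r6 m[Q→φ1] = [24, 72, 48, 18]
r6 m[Q→φ3] = [17496, 15120, 34992, 25515]
r6 m[A→φ0] = [1, 1, 1, 1]
r6 m[K→φ2] = [1, 1, 1, 1]
r6 m[L→φ1] = [729, 72, 315, 96]
r6 m[L→φ2] = [23328, 2304, 15120, 7776]
r6 m[L→φ4] = [23328, 10368, 27216, 20736]
r6 m[L→φ5] = [23328, 5184, 19440, 15552]
fixed point reached at round 6
b[A] = ⊗ incoming = [209952, 52488, 104976, 136080]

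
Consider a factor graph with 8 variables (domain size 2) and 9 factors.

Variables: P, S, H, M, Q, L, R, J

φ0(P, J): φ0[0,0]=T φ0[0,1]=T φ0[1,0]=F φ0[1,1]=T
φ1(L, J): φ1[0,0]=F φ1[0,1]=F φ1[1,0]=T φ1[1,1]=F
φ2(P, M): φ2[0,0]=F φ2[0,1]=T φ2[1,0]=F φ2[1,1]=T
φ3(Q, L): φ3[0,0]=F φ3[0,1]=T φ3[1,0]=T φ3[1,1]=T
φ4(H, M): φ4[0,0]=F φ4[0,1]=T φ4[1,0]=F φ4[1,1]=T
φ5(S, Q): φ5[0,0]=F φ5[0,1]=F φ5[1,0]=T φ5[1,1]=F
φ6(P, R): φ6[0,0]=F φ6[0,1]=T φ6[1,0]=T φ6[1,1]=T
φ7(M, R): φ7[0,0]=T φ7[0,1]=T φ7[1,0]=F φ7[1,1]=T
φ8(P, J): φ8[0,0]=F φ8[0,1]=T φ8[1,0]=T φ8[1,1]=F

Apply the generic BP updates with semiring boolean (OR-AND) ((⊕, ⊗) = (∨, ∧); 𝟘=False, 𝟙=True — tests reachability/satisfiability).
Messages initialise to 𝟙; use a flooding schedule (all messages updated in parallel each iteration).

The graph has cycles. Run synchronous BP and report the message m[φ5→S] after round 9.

init: all messages = 𝟙 over 2 values
r1 m[φ0→P] = [T, T]
r1 m[φ0→J] = [T, T]
r1 m[φ1→L] = [F, T]
r1 m[φ1→J] = [T, F]
r1 m[φ2→P] = [T, T]
r1 m[φ2→M] = [F, T]
r1 m[φ3→Q] = [T, T]
r1 m[φ3→L] = [T, T]
r1 m[φ4→H] = [T, T]
r1 m[φ4→M] = [F, T]
r1 m[φ5→S] = [F, T]
r1 m[φ5→Q] = [T, F]
r1 m[φ6→P] = [T, T]
r1 m[φ6→R] = [T, T]
r1 m[φ7→M] = [T, T]
r1 m[φ7→R] = [T, T]
r1 m[φ8→P] = [T, T]
r1 m[φ8→J] = [T, T]
r1 m[P→φ0] = [T, T]
r1 m[P→φ2] = [T, T]
r1 m[P→φ6] = [T, T]
r1 m[P→φ8] = [T, T]
r1 m[S→φ5] = [T, T]
r1 m[H→φ4] = [T, T]
r1 m[M→φ2] = [T, T]
r1 m[M→φ4] = [T, T]
r1 m[M→φ7] = [T, T]
r1 m[Q→φ3] = [T, T]
r1 m[Q→φ5] = [T, T]
r1 m[L→φ1] = [T, T]
r1 m[L→φ3] = [T, T]
r1 m[R→φ6] = [T, T]
r1 m[R→φ7] = [T, T]
r1 m[J→φ0] = [T, T]
r1 m[J→φ1] = [T, T]
r1 m[J→φ8] = [T, T]
r2 m[φ0→P] = [T, T]
r2 m[φ0→J] = [T, T]
r2 m[φ1→L] = [F, T]
r2 m[φ1→J] = [T, F]
r2 m[φ2→P] = [T, T]
r2 m[φ2→M] = [F, T]
r2 m[φ3→Q] = [T, T]
r2 m[φ3→L] = [T, T]
r2 m[φ4→H] = [T, T]
r2 m[φ4→M] = [F, T]
r2 m[φ5→S] = [F, T]
r2 m[φ5→Q] = [T, F]
r2 m[φ6→P] = [T, T]
r2 m[φ6→R] = [T, T]
r2 m[φ7→M] = [T, T]
r2 m[φ7→R] = [T, T]
r2 m[φ8→P] = [T, T]
r2 m[φ8→J] = [T, T]
r2 m[P→φ0] = [T, T]
r2 m[P→φ2] = [T, T]
r2 m[P→φ6] = [T, T]
r2 m[P→φ8] = [T, T]
r2 m[S→φ5] = [T, T]
r2 m[H→φ4] = [T, T]
r2 m[M→φ2] = [F, T]
r2 m[M→φ4] = [F, T]
r2 m[M→φ7] = [F, T]
r2 m[Q→φ3] = [T, F]
r2 m[Q→φ5] = [T, T]
r2 m[L→φ1] = [T, T]
r2 m[L→φ3] = [F, T]
r2 m[R→φ6] = [T, T]
r2 m[R→φ7] = [T, T]
r2 m[J→φ0] = [T, F]
r2 m[J→φ1] = [T, T]
r2 m[J→φ8] = [T, F]
r3 m[φ0→P] = [T, F]
r3 m[φ0→J] = [T, T]
r3 m[φ1→L] = [F, T]
r3 m[φ1→J] = [T, F]
r3 m[φ2→P] = [T, T]
r3 m[φ2→M] = [F, T]
r3 m[φ3→Q] = [T, T]
r3 m[φ3→L] = [F, T]
r3 m[φ4→H] = [T, T]
r3 m[φ4→M] = [F, T]
r3 m[φ5→S] = [F, T]
r3 m[φ5→Q] = [T, F]
r3 m[φ6→P] = [T, T]
r3 m[φ6→R] = [T, T]
r3 m[φ7→M] = [T, T]
r3 m[φ7→R] = [F, T]
r3 m[φ8→P] = [F, T]
r3 m[φ8→J] = [T, T]
r3 m[P→φ0] = [T, T]
r3 m[P→φ2] = [T, T]
r3 m[P→φ6] = [T, T]
r3 m[P→φ8] = [T, T]
r3 m[S→φ5] = [T, T]
r3 m[H→φ4] = [T, T]
r3 m[M→φ2] = [F, T]
r3 m[M→φ4] = [F, T]
r3 m[M→φ7] = [F, T]
r3 m[Q→φ3] = [T, F]
r3 m[Q→φ5] = [T, T]
r3 m[L→φ1] = [T, T]
r3 m[L→φ3] = [F, T]
r3 m[R→φ6] = [T, T]
r3 m[R→φ7] = [T, T]
r3 m[J→φ0] = [T, F]
r3 m[J→φ1] = [T, T]
r3 m[J→φ8] = [T, F]
r4 m[φ0→P] = [T, F]
r4 m[φ0→J] = [T, T]
r4 m[φ1→L] = [F, T]
r4 m[φ1→J] = [T, F]
r4 m[φ2→P] = [T, T]
r4 m[φ2→M] = [F, T]
r4 m[φ3→Q] = [T, T]
r4 m[φ3→L] = [F, T]
r4 m[φ4→H] = [T, T]
r4 m[φ4→M] = [F, T]
r4 m[φ5→S] = [F, T]
r4 m[φ5→Q] = [T, F]
r4 m[φ6→P] = [T, T]
r4 m[φ6→R] = [T, T]
r4 m[φ7→M] = [T, T]
r4 m[φ7→R] = [F, T]
r4 m[φ8→P] = [F, T]
r4 m[φ8→J] = [T, T]
r4 m[P→φ0] = [F, T]
r4 m[P→φ2] = [F, F]
r4 m[P→φ6] = [F, F]
r4 m[P→φ8] = [T, F]
r4 m[S→φ5] = [T, T]
r4 m[H→φ4] = [T, T]
r4 m[M→φ2] = [F, T]
r4 m[M→φ4] = [F, T]
r4 m[M→φ7] = [F, T]
r4 m[Q→φ3] = [T, F]
r4 m[Q→φ5] = [T, T]
r4 m[L→φ1] = [F, T]
r4 m[L→φ3] = [F, T]
r4 m[R→φ6] = [F, T]
r4 m[R→φ7] = [T, T]
r4 m[J→φ0] = [T, F]
r4 m[J→φ1] = [T, T]
r4 m[J→φ8] = [T, F]
r5 m[φ0→P] = [T, F]
r5 m[φ0→J] = [F, T]
r5 m[φ1→L] = [F, T]
r5 m[φ1→J] = [T, F]
r5 m[φ2→P] = [T, T]
r5 m[φ2→M] = [F, F]
r5 m[φ3→Q] = [T, T]
r5 m[φ3→L] = [F, T]
r5 m[φ4→H] = [T, T]
r5 m[φ4→M] = [F, T]
r5 m[φ5→S] = [F, T]
r5 m[φ5→Q] = [T, F]
r5 m[φ6→P] = [T, T]
r5 m[φ6→R] = [F, F]
r5 m[φ7→M] = [T, T]
r5 m[φ7→R] = [F, T]
r5 m[φ8→P] = [F, T]
r5 m[φ8→J] = [F, T]
r5 m[P→φ0] = [F, T]
r5 m[P→φ2] = [F, F]
r5 m[P→φ6] = [F, F]
r5 m[P→φ8] = [T, F]
r5 m[S→φ5] = [T, T]
r5 m[H→φ4] = [T, T]
r5 m[M→φ2] = [F, T]
r5 m[M→φ4] = [F, T]
r5 m[M→φ7] = [F, T]
r5 m[Q→φ3] = [T, F]
r5 m[Q→φ5] = [T, T]
r5 m[L→φ1] = [F, T]
r5 m[L→φ3] = [F, T]
r5 m[R→φ6] = [F, T]
r5 m[R→φ7] = [T, T]
r5 m[J→φ0] = [T, F]
r5 m[J→φ1] = [T, T]
r5 m[J→φ8] = [T, F]
r6 m[φ0→P] = [T, F]
r6 m[φ0→J] = [F, T]
r6 m[φ1→L] = [F, T]
r6 m[φ1→J] = [T, F]
r6 m[φ2→P] = [T, T]
r6 m[φ2→M] = [F, F]
r6 m[φ3→Q] = [T, T]
r6 m[φ3→L] = [F, T]
r6 m[φ4→H] = [T, T]
r6 m[φ4→M] = [F, T]
r6 m[φ5→S] = [F, T]
r6 m[φ5→Q] = [T, F]
r6 m[φ6→P] = [T, T]
r6 m[φ6→R] = [F, F]
r6 m[φ7→M] = [T, T]
r6 m[φ7→R] = [F, T]
r6 m[φ8→P] = [F, T]
r6 m[φ8→J] = [F, T]
r6 m[P→φ0] = [F, T]
r6 m[P→φ2] = [F, F]
r6 m[P→φ6] = [F, F]
r6 m[P→φ8] = [T, F]
r6 m[S→φ5] = [T, T]
r6 m[H→φ4] = [T, T]
r6 m[M→φ2] = [F, T]
r6 m[M→φ4] = [F, F]
r6 m[M→φ7] = [F, F]
r6 m[Q→φ3] = [T, F]
r6 m[Q→φ5] = [T, T]
r6 m[L→φ1] = [F, T]
r6 m[L→φ3] = [F, T]
r6 m[R→φ6] = [F, T]
r6 m[R→φ7] = [F, F]
r6 m[J→φ0] = [F, F]
r6 m[J→φ1] = [F, T]
r6 m[J→φ8] = [F, F]
r7 m[φ0→P] = [F, F]
r7 m[φ0→J] = [F, T]
r7 m[φ1→L] = [F, F]
r7 m[φ1→J] = [T, F]
r7 m[φ2→P] = [T, T]
r7 m[φ2→M] = [F, F]
r7 m[φ3→Q] = [T, T]
r7 m[φ3→L] = [F, T]
r7 m[φ4→H] = [F, F]
r7 m[φ4→M] = [F, T]
r7 m[φ5→S] = [F, T]
r7 m[φ5→Q] = [T, F]
r7 m[φ6→P] = [T, T]
r7 m[φ6→R] = [F, F]
r7 m[φ7→M] = [F, F]
r7 m[φ7→R] = [F, F]
r7 m[φ8→P] = [F, F]
r7 m[φ8→J] = [F, T]
r7 m[P→φ0] = [F, T]
r7 m[P→φ2] = [F, F]
r7 m[P→φ6] = [F, F]
r7 m[P→φ8] = [T, F]
r7 m[S→φ5] = [T, T]
r7 m[H→φ4] = [T, T]
r7 m[M→φ2] = [F, T]
r7 m[M→φ4] = [F, F]
r7 m[M→φ7] = [F, F]
r7 m[Q→φ3] = [T, F]
r7 m[Q→φ5] = [T, T]
r7 m[L→φ1] = [F, T]
r7 m[L→φ3] = [F, T]
r7 m[R→φ6] = [F, T]
r7 m[R→φ7] = [F, F]
r7 m[J→φ0] = [F, F]
r7 m[J→φ1] = [F, T]
r7 m[J→φ8] = [F, F]
r8 m[φ0→P] = [F, F]
r8 m[φ0→J] = [F, T]
r8 m[φ1→L] = [F, F]
r8 m[φ1→J] = [T, F]
r8 m[φ2→P] = [T, T]
r8 m[φ2→M] = [F, F]
r8 m[φ3→Q] = [T, T]
r8 m[φ3→L] = [F, T]
r8 m[φ4→H] = [F, F]
r8 m[φ4→M] = [F, T]
r8 m[φ5→S] = [F, T]
r8 m[φ5→Q] = [T, F]
r8 m[φ6→P] = [T, T]
r8 m[φ6→R] = [F, F]
r8 m[φ7→M] = [F, F]
r8 m[φ7→R] = [F, F]
r8 m[φ8→P] = [F, F]
r8 m[φ8→J] = [F, T]
r8 m[P→φ0] = [F, F]
r8 m[P→φ2] = [F, F]
r8 m[P→φ6] = [F, F]
r8 m[P→φ8] = [F, F]
r8 m[S→φ5] = [T, T]
r8 m[H→φ4] = [T, T]
r8 m[M→φ2] = [F, F]
r8 m[M→φ4] = [F, F]
r8 m[M→φ7] = [F, F]
r8 m[Q→φ3] = [T, F]
r8 m[Q→φ5] = [T, T]
r8 m[L→φ1] = [F, T]
r8 m[L→φ3] = [F, F]
r8 m[R→φ6] = [F, F]
r8 m[R→φ7] = [F, F]
r8 m[J→φ0] = [F, F]
r8 m[J→φ1] = [F, T]
r8 m[J→φ8] = [F, F]
r9 m[φ0→P] = [F, F]
r9 m[φ0→J] = [F, F]
r9 m[φ1→L] = [F, F]
r9 m[φ1→J] = [T, F]
r9 m[φ2→P] = [F, F]
r9 m[φ2→M] = [F, F]
r9 m[φ3→Q] = [F, F]
r9 m[φ3→L] = [F, T]
r9 m[φ4→H] = [F, F]
r9 m[φ4→M] = [F, T]
r9 m[φ5→S] = [F, T]
r9 m[φ5→Q] = [T, F]
r9 m[φ6→P] = [F, F]
r9 m[φ6→R] = [F, F]
r9 m[φ7→M] = [F, F]
r9 m[φ7→R] = [F, F]
r9 m[φ8→P] = [F, F]
r9 m[φ8→J] = [F, F]
r9 m[P→φ0] = [F, F]
r9 m[P→φ2] = [F, F]
r9 m[P→φ6] = [F, F]
r9 m[P→φ8] = [F, F]
r9 m[S→φ5] = [T, T]
r9 m[H→φ4] = [T, T]
r9 m[M→φ2] = [F, F]
r9 m[M→φ4] = [F, F]
r9 m[M→φ7] = [F, F]
r9 m[Q→φ3] = [T, F]
r9 m[Q→φ5] = [T, T]
r9 m[L→φ1] = [F, T]
r9 m[L→φ3] = [F, F]
r9 m[R→φ6] = [F, F]
r9 m[R→φ7] = [F, F]
r9 m[J→φ0] = [F, F]
r9 m[J→φ1] = [F, T]
r9 m[J→φ8] = [F, F]

message @ round 9 = [F, T]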